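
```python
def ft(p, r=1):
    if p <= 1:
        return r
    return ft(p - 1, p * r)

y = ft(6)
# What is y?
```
Call trace:
ft(p=6, r=1)
  ft(p=5, r=6)
    ft(p=4, r=30)
      ft(p=3, r=120)
        ft(p=2, r=360)
          ft(p=1, r=720)
          -> return 720
        -> return 720
      -> return 720
    -> return 720
  -> return 720
-> return 720

Final answer: 720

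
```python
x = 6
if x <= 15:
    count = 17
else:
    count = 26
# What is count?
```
Trace:
  x=6
  x=6, count=17

Final answer: 17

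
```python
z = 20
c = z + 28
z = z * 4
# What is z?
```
Trace:
  z=20
  z=20, c=48
  z=80, c=48

Final answer: 80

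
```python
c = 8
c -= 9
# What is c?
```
Trace:
  c=8
  c=-1

Final answer: -1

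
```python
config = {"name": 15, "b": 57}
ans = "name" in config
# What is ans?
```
Trace:
  config={'name': 15, 'b': 57}
  config={'name': 15, 'b': 57}, ans=True

Final answer: True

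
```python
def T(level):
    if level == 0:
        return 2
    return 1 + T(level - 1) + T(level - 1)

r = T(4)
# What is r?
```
Call trace (a repeated sub-call is expanded the first time; later identical calls just restate its return value):
T(level=4)
  T(level=3)
    T(level=2)
      T(level=1)
        T(level=0)
        -> return 2
        T(level=0)
        -> return 2
      -> return 5
      T(level=1) -> return 5  (same call as traced above)
    -> return 11
    T(level=2) -> return 11  (same call as traced above)
  -> return 23
  T(level=3) -> return 23  (same call as traced above)
-> return 47

Final answer: 47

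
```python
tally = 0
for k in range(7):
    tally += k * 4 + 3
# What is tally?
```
Trace:
  tally=0
  tally=3, k=0
  tally=10, k=1
  tally=21, k=2
  tally=36, k=3
  tally=55, k=4
  tally=78, k=5
  tally=105, k=6

Final answer: 105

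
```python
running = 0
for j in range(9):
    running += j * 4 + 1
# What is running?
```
Trace:
  running=0
  running=1, j=0
  running=6, j=1
  running=15, j=2
  running=28, j=3
  running=45, j=4
  running=66, j=5
  running=91, j=6
  running=120, j=7
  running=153, j=8

Final answer: 153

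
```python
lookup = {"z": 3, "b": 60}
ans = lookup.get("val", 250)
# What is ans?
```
Trace:
  lookup={'z': 3, 'b': 60}
  lookup={'z': 3, 'b': 60}, ans=250

Final answer: 250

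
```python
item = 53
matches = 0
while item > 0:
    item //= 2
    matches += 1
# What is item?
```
Trace:
  item=53
  item=53, matches=0
  item=26, matches=1
  item=13, matches=2
  item=6, matches=3
  item=3, matches=4
  item=1, matches=5
  item=0, matches=6

Final answer: 0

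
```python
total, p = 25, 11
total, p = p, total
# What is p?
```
Trace:
  total=25, p=11
  total=11, p=25

Final answer: 25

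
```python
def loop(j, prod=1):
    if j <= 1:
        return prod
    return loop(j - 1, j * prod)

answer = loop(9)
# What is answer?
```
Call trace:
loop(j=9, prod=1)
  loop(j=8, prod=9)
    loop(j=7, prod=72)
      loop(j=6, prod=504)
        loop(j=5, prod=3024)
          loop(j=4, prod=15120)
            loop(j=3, prod=60480)
              loop(j=2, prod=181440)
                loop(j=1, prod=362880)
                -> return 362880
              -> return 362880
            -> return 362880
          -> return 362880
        -> return 362880
      -> return 362880
    -> return 362880
  -> return 362880
-> return 362880

Final answer: 362880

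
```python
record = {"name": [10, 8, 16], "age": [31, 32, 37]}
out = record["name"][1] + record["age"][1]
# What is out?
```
Trace:
  record={'name': [10, 8, 16], 'age': [31, 32, 37]}
  record={'name': [10, 8, 16], 'age': [31, 32, 37]}, out=40

Final answer: 40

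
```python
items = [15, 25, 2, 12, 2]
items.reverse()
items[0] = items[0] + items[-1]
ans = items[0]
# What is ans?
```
Trace:
  items=[15, 25, 2, 12, 2]
  items=[2, 12, 2, 25, 15]
  items=[17, 12, 2, 25, 15]
  items=[17, 12, 2, 25, 15], ans=17

Final answer: 17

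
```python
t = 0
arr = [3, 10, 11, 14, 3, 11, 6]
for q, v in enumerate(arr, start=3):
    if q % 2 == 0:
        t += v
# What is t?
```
Trace:
  t=0
  t=0, q=3, v=3
  t=10, q=4, v=10
  t=10, q=5, v=11
  t=24, q=6, v=14
  t=24, q=7, v=3
  t=35, q=8, v=11
  t=35, q=9, v=6

Final answer: 35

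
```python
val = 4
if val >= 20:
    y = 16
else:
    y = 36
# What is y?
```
Trace:
  val=4
  val=4, y=36

Final answer: 36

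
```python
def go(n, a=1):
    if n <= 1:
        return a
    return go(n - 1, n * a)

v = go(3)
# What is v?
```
Call trace:
go(n=3, a=1)
  go(n=2, a=3)
    go(n=1, a=6)
    -> return 6
  -> return 6
-> return 6

Final answer: 6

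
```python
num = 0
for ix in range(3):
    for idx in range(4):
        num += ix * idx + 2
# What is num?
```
Trace:
  num=0
  num=2, ix=0, idx=0
  num=4, ix=0, idx=1
  num=6, ix=0, idx=2
  num=8, ix=0, idx=3
  num=10, ix=1, idx=0
  num=13, ix=1, idx=1
  num=17, ix=1, idx=2
  num=22, ix=1, idx=3
  num=24, ix=2, idx=0
  num=28, ix=2, idx=1
  num=34, ix=2, idx=2
  num=42, ix=2, idx=3

Final answer: 42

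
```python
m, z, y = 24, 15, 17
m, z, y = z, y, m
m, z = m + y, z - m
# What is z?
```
Trace:
  m=24, z=15, y=17
  m=15, z=17, y=24
  m=39, z=2, y=24

Final answer: 2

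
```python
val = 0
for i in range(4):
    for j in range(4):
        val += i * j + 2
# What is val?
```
Trace:
  val=0
  val=2, i=0, j=0
  val=4, i=0, j=1
  val=6, i=0, j=2
  val=8, i=0, j=3
  val=10, i=1, j=0
  val=13, i=1, j=1
  val=17, i=1, j=2
  val=22, i=1, j=3
  val=24, i=2, j=0
  val=28, i=2, j=1
  val=34, i=2, j=2
  val=42, i=2, j=3
  val=44, i=3, j=0
  val=49, i=3, j=1
  val=57, i=3, j=2
  val=68, i=3, j=3

Final answer: 68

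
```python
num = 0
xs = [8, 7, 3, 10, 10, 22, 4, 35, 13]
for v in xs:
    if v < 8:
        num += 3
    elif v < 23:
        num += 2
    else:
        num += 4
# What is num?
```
Trace:
  num=0
  num=2, v=8
  num=5, v=7
  num=8, v=3
  num=10, v=10
  num=12, v=10
  num=14, v=22
  num=17, v=4
  num=21, v=35
  num=23, v=13

Final answer: 23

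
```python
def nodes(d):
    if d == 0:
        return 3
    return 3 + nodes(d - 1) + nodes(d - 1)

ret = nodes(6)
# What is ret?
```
Call trace (a repeated sub-call is expanded the first time; later identical calls just restate its return value):
nodes(d=6)
  nodes(d=5)
    nodes(d=4)
      nodes(d=3)
        nodes(d=2)
          nodes(d=1)
            nodes(d=0)
            -> return 3
            nodes(d=0)
            -> return 3
          -> return 9
          nodes(d=1) -> return 9  (same call as traced above)
        -> return 21
        nodes(d=2) -> return 21  (same call as traced above)
      -> return 45
      nodes(d=3) -> return 45  (same call as traced above)
    -> return 93
    nodes(d=4) -> return 93  (same call as traced above)
  -> return 189
  nodes(d=5) -> return 189  (same call as traced above)
-> return 381

Final answer: 381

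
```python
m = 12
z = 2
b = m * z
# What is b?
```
Trace:
  m=12
  m=12, z=2
  m=12, z=2, b=24

Final answer: 24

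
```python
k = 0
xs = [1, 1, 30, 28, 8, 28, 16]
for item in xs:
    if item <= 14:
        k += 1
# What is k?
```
Trace:
  k=0
  k=1, item=1
  k=2, item=1
  k=2, item=30
  k=2, item=28
  k=3, item=8
  k=3, item=28
  k=3, item=16

Final answer: 3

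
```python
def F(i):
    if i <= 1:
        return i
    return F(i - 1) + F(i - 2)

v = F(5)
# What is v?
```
Call trace (a repeated sub-call is expanded the first time; later identical calls just restate its return value):
F(i=5)
  F(i=4)
    F(i=3)
      F(i=2)
        F(i=1)
        -> return 1
        F(i=0)
        -> return 0
      -> return 1
      F(i=1)
      -> return 1
    -> return 2
    F(i=2) -> return 1  (same call as traced above)
  -> return 3
  F(i=3) -> return 2  (same call as traced above)
-> return 5

Final answer: 5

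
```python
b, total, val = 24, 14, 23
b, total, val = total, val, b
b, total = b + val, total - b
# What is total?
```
Trace:
  b=24, total=14, val=23
  b=14, total=23, val=24
  b=38, total=9, val=24

Final answer: 9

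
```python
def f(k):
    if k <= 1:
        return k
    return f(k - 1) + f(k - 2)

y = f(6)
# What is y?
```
Call trace (a repeated sub-call is expanded the first time; later identical calls just restate its return value):
f(k=6)
  f(k=5)
    f(k=4)
      f(k=3)
        f(k=2)
          f(k=1)
          -> return 1
          f(k=0)
          -> return 0
        -> return 1
        f(k=1)
        -> return 1
      -> return 2
      f(k=2) -> return 1  (same call as traced above)
    -> return 3
    f(k=3) -> return 2  (same call as traced above)
  -> return 5
  f(k=4) -> return 3  (same call as traced above)
-> return 8

Final answer: 8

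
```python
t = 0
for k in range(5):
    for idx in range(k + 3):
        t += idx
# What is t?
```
Trace:
  t=0
  t=0, k=0, idx=0
  t=1, k=0, idx=1
  t=3, k=0, idx=2
  t=3, k=1, idx=0
  t=4, k=1, idx=1
  t=6, k=1, idx=2
  t=9, k=1, idx=3
  t=9, k=2, idx=0
  t=10, k=2, idx=1
  t=12, k=2, idx=2
  t=15, k=2, idx=3
  t=19, k=2, idx=4
  t=19, k=3, idx=0
  t=20, k=3, idx=1
  t=22, k=3, idx=2
  t=25, k=3, idx=3
  t=29, k=3, idx=4
  t=34, k=3, idx=5
  t=34, k=4, idx=0
  t=35, k=4, idx=1
  t=37, k=4, idx=2
  t=40, k=4, idx=3
  t=44, k=4, idx=4
  t=49, k=4, idx=5
  t=55, k=4, idx=6

Final answer: 55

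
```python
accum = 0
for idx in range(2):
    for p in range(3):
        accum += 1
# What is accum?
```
Trace:
  accum=0
  accum=1, idx=0, p=0
  accum=2, idx=0, p=1
  accum=3, idx=0, p=2
  accum=4, idx=1, p=0
  accum=5, idx=1, p=1
  accum=6, idx=1, p=2

Final answer: 6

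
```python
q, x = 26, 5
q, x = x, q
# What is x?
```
Trace:
  q=26, x=5
  q=5, x=26

Final answer: 26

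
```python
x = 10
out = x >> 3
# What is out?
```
Trace:
  x=10
  x=10, out=1

Final answer: 1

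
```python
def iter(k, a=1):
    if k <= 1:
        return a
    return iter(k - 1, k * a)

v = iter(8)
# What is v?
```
Call trace:
iter(k=8, a=1)
  iter(k=7, a=8)
    iter(k=6, a=56)
      iter(k=5, a=336)
        iter(k=4, a=1680)
          iter(k=3, a=6720)
            iter(k=2, a=20160)
              iter(k=1, a=40320)
              -> return 40320
            -> return 40320
          -> return 40320
        -> return 40320
      -> return 40320
    -> return 40320
  -> return 40320
-> return 40320

Final answer: 40320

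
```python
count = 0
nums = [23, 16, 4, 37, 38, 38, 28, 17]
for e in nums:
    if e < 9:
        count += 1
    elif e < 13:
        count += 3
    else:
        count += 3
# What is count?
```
Trace:
  count=0
  count=3, e=23
  count=6, e=16
  count=7, e=4
  count=10, e=37
  count=13, e=38
  count=16, e=38
  count=19, e=28
  count=22, e=17

Final answer: 22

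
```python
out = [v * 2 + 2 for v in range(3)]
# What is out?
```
Trace:
  v=0
  v=1
  v=2
  out=[2, 4, 6]

Final answer: [2, 4, 6]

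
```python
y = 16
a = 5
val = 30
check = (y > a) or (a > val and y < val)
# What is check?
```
Trace:
  y=16
  y=16, a=5
  y=16, a=5, val=30
  y=16, a=5, val=30, check=True

Final answer: True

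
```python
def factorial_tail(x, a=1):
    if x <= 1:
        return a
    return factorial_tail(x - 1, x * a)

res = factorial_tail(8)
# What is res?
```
Call trace:
factorial_tail(x=8, a=1)
  factorial_tail(x=7, a=8)
    factorial_tail(x=6, a=56)
      factorial_tail(x=5, a=336)
        factorial_tail(x=4, a=1680)
          factorial_tail(x=3, a=6720)
            factorial_tail(x=2, a=20160)
              factorial_tail(x=1, a=40320)
              -> return 40320
            -> return 40320
          -> return 40320
        -> return 40320
      -> return 40320
    -> return 40320
  -> return 40320
-> return 40320

Final answer: 40320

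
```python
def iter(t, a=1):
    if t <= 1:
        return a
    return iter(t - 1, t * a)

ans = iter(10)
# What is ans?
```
Call trace:
iter(t=10, a=1)
  iter(t=9, a=10)
    iter(t=8, a=90)
      iter(t=7, a=720)
        iter(t=6, a=5040)
          iter(t=5, a=30240)
            iter(t=4, a=151200)
              iter(t=3, a=604800)
                iter(t=2, a=1814400)
                  iter(t=1, a=3628800)
                  -> return 3628800
                -> return 3628800
              -> return 3628800
            -> return 3628800
          -> return 3628800
        -> return 3628800
      -> return 3628800
    -> return 3628800
  -> return 3628800
-> return 3628800

Final answer: 3628800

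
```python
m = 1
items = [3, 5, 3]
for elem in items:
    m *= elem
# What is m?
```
Trace:
  m=1
  m=3, elem=3
  m=15, elem=5
  m=45, elem=3

Final answer: 45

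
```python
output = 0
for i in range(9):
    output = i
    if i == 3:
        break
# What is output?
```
Trace:
  output=0
  output=0, i=0
  output=1, i=1
  output=2, i=2
  output=3, i=3

Final answer: 3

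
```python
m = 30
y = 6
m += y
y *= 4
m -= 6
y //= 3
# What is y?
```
Trace:
  m=30
  m=30, y=6
  m=36, y=6
  m=36, y=24
  m=30, y=24
  m=30, y=8

Final answer: 8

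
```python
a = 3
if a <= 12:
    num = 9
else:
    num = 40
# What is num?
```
Trace:
  a=3
  a=3, num=9

Final answer: 9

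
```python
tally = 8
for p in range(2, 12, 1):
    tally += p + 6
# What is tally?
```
Trace:
  tally=8
  tally=16, p=2
  tally=25, p=3
  tally=35, p=4
  tally=46, p=5
  tally=58, p=6
  tally=71, p=7
  tally=85, p=8
  tally=100, p=9
  tally=116, p=10
  tally=133, p=11

Final answer: 133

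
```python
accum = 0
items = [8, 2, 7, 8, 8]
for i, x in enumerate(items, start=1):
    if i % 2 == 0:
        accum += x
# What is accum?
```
Trace:
  accum=0
  accum=0, i=1, x=8
  accum=2, i=2, x=2
  accum=2, i=3, x=7
  accum=10, i=4, x=8
  accum=10, i=5, x=8

Final answer: 10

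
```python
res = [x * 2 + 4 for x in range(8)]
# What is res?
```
Trace:
  x=0
  x=1
  x=2
  x=3
  x=4
  x=5
  x=6
  x=7
  res=[4, 6, 8, 10, 12, 14, 16, 18]

Final answer: [4, 6, 8, 10, 12, 14, 16, 18]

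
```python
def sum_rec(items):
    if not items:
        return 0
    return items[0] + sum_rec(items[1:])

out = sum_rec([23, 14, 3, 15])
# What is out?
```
Call trace:
sum_rec(items=[23, 14, 3, 15])
  sum_rec(items=[14, 3, 15])
    sum_rec(items=[3, 15])
      sum_rec(items=[15])
        sum_rec(items=[])
        -> return 0
      -> return 15
    -> return 18
  -> return 32
-> return 55

Final answer: 55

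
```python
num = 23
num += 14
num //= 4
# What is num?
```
Trace:
  num=23
  num=37
  num=9

Final answer: 9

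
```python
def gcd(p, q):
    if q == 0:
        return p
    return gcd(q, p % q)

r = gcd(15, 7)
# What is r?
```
Call trace:
gcd(p=15, q=7)
  gcd(p=7, q=1)
    gcd(p=1, q=0)
    -> return 1
  -> return 1
-> return 1

Final answer: 1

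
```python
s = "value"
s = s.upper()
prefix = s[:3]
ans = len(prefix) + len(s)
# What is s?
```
Trace:
  s='value'
  s='VALUE'
  s='VALUE', prefix='VAL'
  s='VALUE', prefix='VAL', ans=8

Final answer: 'VALUE'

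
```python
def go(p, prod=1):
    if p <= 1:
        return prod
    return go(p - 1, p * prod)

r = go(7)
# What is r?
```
Call trace:
go(p=7, prod=1)
  go(p=6, prod=7)
    go(p=5, prod=42)
      go(p=4, prod=210)
        go(p=3, prod=840)
          go(p=2, prod=2520)
            go(p=1, prod=5040)
            -> return 5040
          -> return 5040
        -> return 5040
      -> return 5040
    -> return 5040
  -> return 5040
-> return 5040

Final answer: 5040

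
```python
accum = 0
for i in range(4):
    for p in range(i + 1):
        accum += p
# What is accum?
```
Trace:
  accum=0
  accum=0, i=0, p=0
  accum=0, i=1, p=0
  accum=1, i=1, p=1
  accum=1, i=2, p=0
  accum=2, i=2, p=1
  accum=4, i=2, p=2
  accum=4, i=3, p=0
  accum=5, i=3, p=1
  accum=7, i=3, p=2
  accum=10, i=3, p=3

Final answer: 10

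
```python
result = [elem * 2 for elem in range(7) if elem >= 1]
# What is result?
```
Trace:
  elem=0
  elem=1
  elem=2
  elem=3
  elem=4
  elem=5
  elem=6
  result=[2, 4, 6, 8, 10, 12]

Final answer: [2, 4, 6, 8, 10, 12]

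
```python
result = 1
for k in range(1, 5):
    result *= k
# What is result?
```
Trace:
  result=1
  result=1, k=1
  result=2, k=2
  result=6, k=3
  result=24, k=4

Final answer: 24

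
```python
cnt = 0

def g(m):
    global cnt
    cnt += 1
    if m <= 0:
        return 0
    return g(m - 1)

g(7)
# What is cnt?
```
Call trace:
g(m=7)
  g(m=6)
    g(m=5)
      g(m=4)
        g(m=3)
          g(m=2)
            g(m=1)
              g(m=0)
              -> return 0
            -> return 0
          -> return 0
        -> return 0
      -> return 0
    -> return 0
  -> return 0
-> return 0

cnt is incremented once per call. g is entered once for each m = 7, 6, 5, 4, 3, 2, 1, 0 (the m <= 0 call returns without recursing), i.e. 7 + 1 calls.
cnt = 8

Final answer: 8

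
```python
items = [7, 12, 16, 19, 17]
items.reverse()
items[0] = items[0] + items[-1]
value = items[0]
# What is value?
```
Trace:
  items=[7, 12, 16, 19, 17]
  items=[17, 19, 16, 12, 7]
  items=[24, 19, 16, 12, 7]
  items=[24, 19, 16, 12, 7], value=24

Final answer: 24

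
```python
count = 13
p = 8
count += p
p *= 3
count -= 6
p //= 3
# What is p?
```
Trace:
  count=13
  count=13, p=8
  count=21, p=8
  count=21, p=24
  count=15, p=24
  count=15, p=8

Final answer: 8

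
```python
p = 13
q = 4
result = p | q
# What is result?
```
Trace:
  p=13
  p=13, q=4
  p=13, q=4, result=13

Final answer: 13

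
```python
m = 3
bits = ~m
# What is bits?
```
Trace:
  m=3
  m=3, bits=-4

Final answer: -4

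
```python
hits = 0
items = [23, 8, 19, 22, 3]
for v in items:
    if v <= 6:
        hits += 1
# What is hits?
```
Trace:
  hits=0
  hits=0, v=23
  hits=0, v=8
  hits=0, v=19
  hits=0, v=22
  hits=1, v=3

Final answer: 1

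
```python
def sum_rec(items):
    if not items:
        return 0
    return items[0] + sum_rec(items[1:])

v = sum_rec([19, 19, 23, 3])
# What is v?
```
Call trace:
sum_rec(items=[19, 19, 23, 3])
  sum_rec(items=[19, 23, 3])
    sum_rec(items=[23, 3])
      sum_rec(items=[3])
        sum_rec(items=[])
        -> return 0
      -> return 3
    -> return 26
  -> return 45
-> return 64

Final answer: 64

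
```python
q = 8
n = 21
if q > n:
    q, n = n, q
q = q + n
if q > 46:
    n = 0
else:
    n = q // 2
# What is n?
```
Trace:
  q=8
  q=8, n=21
  q=8, n=21
  q=29, n=21
  q=29, n=14

Final answer: 14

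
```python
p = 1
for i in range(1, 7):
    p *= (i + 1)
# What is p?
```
Trace:
  p=1
  p=2, i=1
  p=6, i=2
  p=24, i=3
  p=120, i=4
  p=720, i=5
  p=5040, i=6

Final answer: 5040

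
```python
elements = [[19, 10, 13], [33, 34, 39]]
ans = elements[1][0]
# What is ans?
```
Trace:
  elements=[[19, 10, 13], [33, 34, 39]]
  elements=[[19, 10, 13], [33, 34, 39]], ans=33

Final answer: 33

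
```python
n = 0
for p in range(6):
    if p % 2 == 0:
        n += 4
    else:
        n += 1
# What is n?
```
Trace:
  n=0
  n=4, p=0
  n=5, p=1
  n=9, p=2
  n=10, p=3
  n=14, p=4
  n=15, p=5

Final answer: 15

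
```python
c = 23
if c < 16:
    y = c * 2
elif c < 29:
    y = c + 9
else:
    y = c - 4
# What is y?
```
Trace:
  c=23
  c=23, y=32

Final answer: 32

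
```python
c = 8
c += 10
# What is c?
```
Trace:
  c=8
  c=18

Final answer: 18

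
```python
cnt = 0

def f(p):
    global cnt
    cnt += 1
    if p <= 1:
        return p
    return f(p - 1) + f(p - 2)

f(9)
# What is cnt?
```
Call trace (a repeated sub-call is expanded the first time; later identical calls just restate its return value):
f(p=9)
  f(p=8)
    f(p=7)
      f(p=6)
        f(p=5)
          f(p=4)
            f(p=3)
              f(p=2)
                f(p=1)
                -> return 1
                f(p=0)
                -> return 0
              -> return 1
              f(p=1)
              -> return 1
            -> return 2
            f(p=2) -> return 1  (same call as traced above)
          -> return 3
          f(p=3) -> return 2  (same call as traced above)
        -> return 5
        f(p=4) -> return 3  (same call as traced above)
      -> return 8
      f(p=5) -> return 5  (same call as traced above)
    -> return 13
    f(p=6) -> return 8  (same call as traced above)
  -> return 21
  f(p=7) -> return 13  (same call as traced above)
-> return 34

cnt is incremented once per call, so count the calls in each subtree. Let C(p) = number of calls made by f(p).
C(0) = C(1) = 1 (base case, no recursion); C(p) = 1 + C(p - 1) + C(p - 2) otherwise.
C(2) = 1 + C(1) + C(0) = 1 + 1 + 1 = 3
C(3) = 1 + C(2) + C(1) = 1 + 3 + 1 = 5
C(4) = 1 + C(3) + C(2) = 1 + 5 + 3 = 9
C(5) = 1 + C(4) + C(3) = 1 + 9 + 5 = 15
C(6) = 1 + C(5) + C(4) = 1 + 15 + 9 = 25
C(7) = 1 + C(6) + C(5) = 1 + 25 + 15 = 41
C(8) = 1 + C(7) + C(6) = 1 + 41 + 25 = 67
C(9) = 1 + C(8) + C(7) = 1 + 67 + 41 = 109
cnt = C(9) = 109

Final answer: 109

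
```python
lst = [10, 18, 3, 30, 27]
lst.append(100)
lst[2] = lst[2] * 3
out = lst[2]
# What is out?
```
Trace:
  lst=[10, 18, 3, 30, 27]
  lst=[10, 18, 3, 30, 27, 100]
  lst=[10, 18, 9, 30, 27, 100]
  lst=[10, 18, 9, 30, 27, 100], out=9

Final answer: 9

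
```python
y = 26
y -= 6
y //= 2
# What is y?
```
Trace:
  y=26
  y=20
  y=10

Final answer: 10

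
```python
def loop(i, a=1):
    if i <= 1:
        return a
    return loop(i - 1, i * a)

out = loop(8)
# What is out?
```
Call trace:
loop(i=8, a=1)
  loop(i=7, a=8)
    loop(i=6, a=56)
      loop(i=5, a=336)
        loop(i=4, a=1680)
          loop(i=3, a=6720)
            loop(i=2, a=20160)
              loop(i=1, a=40320)
              -> return 40320
            -> return 40320
          -> return 40320
        -> return 40320
      -> return 40320
    -> return 40320
  -> return 40320
-> return 40320

Final answer: 40320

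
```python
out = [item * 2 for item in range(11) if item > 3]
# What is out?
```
Trace:
  item=0
  item=1
  item=2
  item=3
  item=4
  item=5
  item=6
  item=7
  item=8
  item=9
  item=10
  out=[8, 10, 12, 14, 16, 18, 20]

Final answer: [8, 10, 12, 14, 16, 18, 20]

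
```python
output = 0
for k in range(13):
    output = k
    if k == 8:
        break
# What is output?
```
Trace:
  output=0
  output=0, k=0
  output=1, k=1
  output=2, k=2
  output=3, k=3
  output=4, k=4
  output=5, k=5
  output=6, k=6
  output=7, k=7
  output=8, k=8

Final answer: 8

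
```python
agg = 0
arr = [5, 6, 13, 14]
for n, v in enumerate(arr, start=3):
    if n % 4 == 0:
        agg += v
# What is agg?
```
Trace:
  agg=0
  agg=0, n=3, v=5
  agg=6, n=4, v=6
  agg=6, n=5, v=13
  agg=6, n=6, v=14

Final answer: 6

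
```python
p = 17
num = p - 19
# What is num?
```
Trace:
  p=17
  p=17, num=-2

Final answer: -2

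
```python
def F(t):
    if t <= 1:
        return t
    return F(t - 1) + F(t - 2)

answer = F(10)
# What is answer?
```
Call trace (a repeated sub-call is expanded the first time; later identical calls just restate its return value):
F(t=10)
  F(t=9)
    F(t=8)
      F(t=7)
        F(t=6)
          F(t=5)
            F(t=4)
              F(t=3)
                F(t=2)
                  F(t=1)
                  -> return 1
                  F(t=0)
                  -> return 0
                -> return 1
                F(t=1)
                -> return 1
              -> return 2
              F(t=2) -> return 1  (same call as traced above)
            -> return 3
            F(t=3) -> return 2  (same call as traced above)
          -> return 5
          F(t=4) -> return 3  (same call as traced above)
        -> return 8
        F(t=5) -> return 5  (same call as traced above)
      -> return 13
      F(t=6) -> return 8  (same call as traced above)
    -> return 21
    F(t=7) -> return 13  (same call as traced above)
  -> return 34
  F(t=8) -> return 21  (same call as traced above)
-> return 55

Final answer: 55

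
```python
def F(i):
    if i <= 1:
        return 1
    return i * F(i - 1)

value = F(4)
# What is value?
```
Call trace:
F(i=4)
  F(i=3)
    F(i=2)
      F(i=1)
      -> return 1
    -> return 2
  -> return 6
-> return 24

Final answer: 24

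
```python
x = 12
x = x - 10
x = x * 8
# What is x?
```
Trace:
  x=12
  x=2
  x=16

Final answer: 16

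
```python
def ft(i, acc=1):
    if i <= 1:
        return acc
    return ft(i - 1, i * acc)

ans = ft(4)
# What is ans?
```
Call trace:
ft(i=4, acc=1)
  ft(i=3, acc=4)
    ft(i=2, acc=12)
      ft(i=1, acc=24)
      -> return 24
    -> return 24
  -> return 24
-> return 24

Final answer: 24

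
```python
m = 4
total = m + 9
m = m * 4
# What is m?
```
Trace:
  m=4
  m=4, total=13
  m=16, total=13

Final answer: 16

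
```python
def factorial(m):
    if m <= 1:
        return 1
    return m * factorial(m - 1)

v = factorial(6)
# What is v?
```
Call trace:
factorial(m=6)
  factorial(m=5)
    factorial(m=4)
      factorial(m=3)
        factorial(m=2)
          factorial(m=1)
          -> return 1
        -> return 2
      -> return 6
    -> return 24
  -> return 120
-> return 720

Final answer: 720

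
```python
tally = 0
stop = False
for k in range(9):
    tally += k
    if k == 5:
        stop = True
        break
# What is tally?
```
Trace:
  tally=0
  tally=0, stop=False
  tally=0, stop=False, k=0
  tally=1, stop=False, k=1
  tally=3, stop=False, k=2
  tally=6, stop=False, k=3
  tally=10, stop=False, k=4
  tally=15, stop=True, k=5

Final answer: 15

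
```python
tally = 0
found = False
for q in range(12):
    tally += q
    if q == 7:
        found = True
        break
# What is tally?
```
Trace:
  tally=0
  tally=0, found=False
  tally=0, found=False, q=0
  tally=1, found=False, q=1
  tally=3, found=False, q=2
  tally=6, found=False, q=3
  tally=10, found=False, q=4
  tally=15, found=False, q=5
  tally=21, found=False, q=6
  tally=28, found=True, q=7

Final answer: 28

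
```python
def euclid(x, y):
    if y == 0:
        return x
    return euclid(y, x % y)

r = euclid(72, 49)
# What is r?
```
Call trace:
euclid(x=72, y=49)
  euclid(x=49, y=23)
    euclid(x=23, y=3)
      euclid(x=3, y=2)
        euclid(x=2, y=1)
          euclid(x=1, y=0)
          -> return 1
        -> return 1
      -> return 1
    -> return 1
  -> return 1
-> return 1

Final answer: 1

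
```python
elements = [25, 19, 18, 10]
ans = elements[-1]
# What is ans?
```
Trace:
  elements=[25, 19, 18, 10]
  elements=[25, 19, 18, 10], ans=10

Final answer: 10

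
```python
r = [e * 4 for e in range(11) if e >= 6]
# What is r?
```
Trace:
  e=0
  e=1
  e=2
  e=3
  e=4
  e=5
  e=6
  e=7
  e=8
  e=9
  e=10
  r=[24, 28, 32, 36, 40]

Final answer: [24, 28, 32, 36, 40]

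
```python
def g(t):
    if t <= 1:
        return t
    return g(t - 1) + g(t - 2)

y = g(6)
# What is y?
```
Call trace (a repeated sub-call is expanded the first time; later identical calls just restate its return value):
g(t=6)
  g(t=5)
    g(t=4)
      g(t=3)
        g(t=2)
          g(t=1)
          -> return 1
          g(t=0)
          -> return 0
        -> return 1
        g(t=1)
        -> return 1
      -> return 2
      g(t=2) -> return 1  (same call as traced above)
    -> return 3
    g(t=3) -> return 2  (same call as traced above)
  -> return 5
  g(t=4) -> return 3  (same call as traced above)
-> return 8

Final answer: 8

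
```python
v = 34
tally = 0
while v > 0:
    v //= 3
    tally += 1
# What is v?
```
Trace:
  v=34
  v=34, tally=0
  v=11, tally=1
  v=3, tally=2
  v=1, tally=3
  v=0, tally=4

Final answer: 0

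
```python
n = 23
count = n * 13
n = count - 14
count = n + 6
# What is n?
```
Trace:
  n=23
  n=23, count=299
  n=285, count=299
  n=285, count=291

Final answer: 285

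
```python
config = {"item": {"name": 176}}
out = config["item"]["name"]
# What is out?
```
Trace:
  config={'item': {'name': 176}}
  config={'item': {'name': 176}}, out=176

Final answer: 176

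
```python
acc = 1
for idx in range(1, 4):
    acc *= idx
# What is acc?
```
Trace:
  acc=1
  acc=1, idx=1
  acc=2, idx=2
  acc=6, idx=3

Final answer: 6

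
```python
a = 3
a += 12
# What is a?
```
Trace:
  a=3
  a=15

Final answer: 15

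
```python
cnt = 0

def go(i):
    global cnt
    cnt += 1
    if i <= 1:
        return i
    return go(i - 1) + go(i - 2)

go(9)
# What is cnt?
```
Call trace (a repeated sub-call is expanded the first time; later identical calls just restate its return value):
go(i=9)
  go(i=8)
    go(i=7)
      go(i=6)
        go(i=5)
          go(i=4)
            go(i=3)
              go(i=2)
                go(i=1)
                -> return 1
                go(i=0)
                -> return 0
              -> return 1
              go(i=1)
              -> return 1
            -> return 2
            go(i=2) -> return 1  (same call as traced above)
          -> return 3
          go(i=3) -> return 2  (same call as traced above)
        -> return 5
        go(i=4) -> return 3  (same call as traced above)
      -> return 8
      go(i=5) -> return 5  (same call as traced above)
    -> return 13
    go(i=6) -> return 8  (same call as traced above)
  -> return 21
  go(i=7) -> return 13  (same call as traced above)
-> return 34

cnt is incremented once per call, so count the calls in each subtree. Let C(i) = number of calls made by go(i).
C(0) = C(1) = 1 (base case, no recursion); C(i) = 1 + C(i - 1) + C(i - 2) otherwise.
C(2) = 1 + C(1) + C(0) = 1 + 1 + 1 = 3
C(3) = 1 + C(2) + C(1) = 1 + 3 + 1 = 5
C(4) = 1 + C(3) + C(2) = 1 + 5 + 3 = 9
C(5) = 1 + C(4) + C(3) = 1 + 9 + 5 = 15
C(6) = 1 + C(5) + C(4) = 1 + 15 + 9 = 25
C(7) = 1 + C(6) + C(5) = 1 + 25 + 15 = 41
C(8) = 1 + C(7) + C(6) = 1 + 41 + 25 = 67
C(9) = 1 + C(8) + C(7) = 1 + 67 + 41 = 109
cnt = C(9) = 109

Final answer: 109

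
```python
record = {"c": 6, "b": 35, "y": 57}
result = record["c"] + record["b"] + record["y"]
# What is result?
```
Trace:
  record={'c': 6, 'b': 35, 'y': 57}
  record={'c': 6, 'b': 35, 'y': 57}, result=98

Final answer: 98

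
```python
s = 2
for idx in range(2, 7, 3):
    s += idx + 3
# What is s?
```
Trace:
  s=2
  s=7, idx=2
  s=15, idx=5

Final answer: 15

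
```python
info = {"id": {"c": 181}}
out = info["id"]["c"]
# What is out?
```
Trace:
  info={'id': {'c': 181}}
  info={'id': {'c': 181}}, out=181

Final answer: 181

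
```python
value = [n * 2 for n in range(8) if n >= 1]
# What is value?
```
Trace:
  n=0
  n=1
  n=2
  n=3
  n=4
  n=5
  n=6
  n=7
  value=[2, 4, 6, 8, 10, 12, 14]

Final answer: [2, 4, 6, 8, 10, 12, 14]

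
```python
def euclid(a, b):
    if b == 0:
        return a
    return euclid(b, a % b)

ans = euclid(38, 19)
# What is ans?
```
Call trace:
euclid(a=38, b=19)
  euclid(a=19, b=0)
  -> return 19
-> return 19

Final answer: 19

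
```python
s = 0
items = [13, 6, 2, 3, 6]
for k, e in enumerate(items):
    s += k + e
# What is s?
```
Trace:
  s=0
  s=13, k=0, e=13
  s=20, k=1, e=6
  s=24, k=2, e=2
  s=30, k=3, e=3
  s=40, k=4, e=6

Final answer: 40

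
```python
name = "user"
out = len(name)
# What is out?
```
Trace:
  name='user'
  name='user', out=4

Final answer: 4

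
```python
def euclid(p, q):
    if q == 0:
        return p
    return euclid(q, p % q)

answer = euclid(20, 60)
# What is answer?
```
Call trace:
euclid(p=20, q=60)
  euclid(p=60, q=20)
    euclid(p=20, q=0)
    -> return 20
  -> return 20
-> return 20

Final answer: 20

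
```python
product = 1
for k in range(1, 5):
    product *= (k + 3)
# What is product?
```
Trace:
  product=1
  product=4, k=1
  product=20, k=2
  product=120, k=3
  product=840, k=4

Final answer: 840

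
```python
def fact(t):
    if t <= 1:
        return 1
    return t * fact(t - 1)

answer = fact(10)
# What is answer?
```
Call trace:
fact(t=10)
  fact(t=9)
    fact(t=8)
      fact(t=7)
        fact(t=6)
          fact(t=5)
            fact(t=4)
              fact(t=3)
                fact(t=2)
                  fact(t=1)
                  -> return 1
                -> return 2
              -> return 6
            -> return 24
          -> return 120
        -> return 720
      -> return 5040
    -> return 40320
  -> return 362880
-> return 3628800

Final answer: 3628800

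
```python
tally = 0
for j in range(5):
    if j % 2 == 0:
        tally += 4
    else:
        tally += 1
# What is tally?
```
Trace:
  tally=0
  tally=4, j=0
  tally=5, j=1
  tally=9, j=2
  tally=10, j=3
  tally=14, j=4

Final answer: 14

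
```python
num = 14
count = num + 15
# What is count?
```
Trace:
  num=14
  num=14, count=29

Final answer: 29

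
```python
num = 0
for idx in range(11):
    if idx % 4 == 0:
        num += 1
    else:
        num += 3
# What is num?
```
Trace:
  num=0
  num=1, idx=0
  num=4, idx=1
  num=7, idx=2
  num=10, idx=3
  num=11, idx=4
  num=14, idx=5
  num=17, idx=6
  num=20, idx=7
  num=21, idx=8
  num=24, idx=9
  num=27, idx=10

Final answer: 27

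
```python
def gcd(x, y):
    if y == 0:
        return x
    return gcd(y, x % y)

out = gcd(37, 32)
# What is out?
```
Call trace:
gcd(x=37, y=32)
  gcd(x=32, y=5)
    gcd(x=5, y=2)
      gcd(x=2, y=1)
        gcd(x=1, y=0)
        -> return 1
      -> return 1
    -> return 1
  -> return 1
-> return 1

Final answer: 1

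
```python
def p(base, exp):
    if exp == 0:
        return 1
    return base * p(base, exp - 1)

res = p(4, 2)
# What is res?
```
Call trace:
p(base=4, exp=2)
  p(base=4, exp=1)
    p(base=4, exp=0)
    -> return 1
  -> return 4
-> return 16

Final answer: 16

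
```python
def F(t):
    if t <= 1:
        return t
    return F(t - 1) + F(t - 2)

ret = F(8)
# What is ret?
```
Call trace (a repeated sub-call is expanded the first time; later identical calls just restate its return value):
F(t=8)
  F(t=7)
    F(t=6)
      F(t=5)
        F(t=4)
          F(t=3)
            F(t=2)
              F(t=1)
              -> return 1
              F(t=0)
              -> return 0
            -> return 1
            F(t=1)
            -> return 1
          -> return 2
          F(t=2) -> return 1  (same call as traced above)
        -> return 3
        F(t=3) -> return 2  (same call as traced above)
      -> return 5
      F(t=4) -> return 3  (same call as traced above)
    -> return 8
    F(t=5) -> return 5  (same call as traced above)
  -> return 13
  F(t=6) -> return 8  (same call as traced above)
-> return 21

Final answer: 21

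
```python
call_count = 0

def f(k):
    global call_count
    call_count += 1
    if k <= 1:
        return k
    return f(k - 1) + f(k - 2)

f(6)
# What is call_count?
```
Call trace (a repeated sub-call is expanded the first time; later identical calls just restate its return value):
f(k=6)
  f(k=5)
    f(k=4)
      f(k=3)
        f(k=2)
          f(k=1)
          -> return 1
          f(k=0)
          -> return 0
        -> return 1
        f(k=1)
        -> return 1
      -> return 2
      f(k=2) -> return 1  (same call as traced above)
    -> return 3
    f(k=3) -> return 2  (same call as traced above)
  -> return 5
  f(k=4) -> return 3  (same call as traced above)
-> return 8

call_count is incremented once per call, so count the calls in each subtree. Let C(k) = number of calls made by f(k).
C(0) = C(1) = 1 (base case, no recursion); C(k) = 1 + C(k - 1) + C(k - 2) otherwise.
C(2) = 1 + C(1) + C(0) = 1 + 1 + 1 = 3
C(3) = 1 + C(2) + C(1) = 1 + 3 + 1 = 5
C(4) = 1 + C(3) + C(2) = 1 + 5 + 3 = 9
C(5) = 1 + C(4) + C(3) = 1 + 9 + 5 = 15
C(6) = 1 + C(5) + C(4) = 1 + 15 + 9 = 25
call_count = C(6) = 25

Final answer: 25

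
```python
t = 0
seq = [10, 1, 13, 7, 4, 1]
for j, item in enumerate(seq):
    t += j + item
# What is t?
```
Trace:
  t=0
  t=10, j=0, item=10
  t=12, j=1, item=1
  t=27, j=2, item=13
  t=37, j=3, item=7
  t=45, j=4, item=4
  t=51, j=5, item=1

Final answer: 51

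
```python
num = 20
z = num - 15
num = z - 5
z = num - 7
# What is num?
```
Trace:
  num=20
  num=20, z=5
  num=0, z=5
  num=0, z=-7

Final answer: 0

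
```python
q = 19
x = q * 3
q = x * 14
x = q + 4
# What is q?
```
Trace:
  q=19
  q=19, x=57
  q=798, x=57
  q=798, x=802

Final answer: 798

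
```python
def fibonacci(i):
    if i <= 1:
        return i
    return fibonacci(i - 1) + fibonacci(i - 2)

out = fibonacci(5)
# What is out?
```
Call trace (a repeated sub-call is expanded the first time; later identical calls just restate its return value):
fibonacci(i=5)
  fibonacci(i=4)
    fibonacci(i=3)
      fibonacci(i=2)
        fibonacci(i=1)
        -> return 1
        fibonacci(i=0)
        -> return 0
      -> return 1
      fibonacci(i=1)
      -> return 1
    -> return 2
    fibonacci(i=2) -> return 1  (same call as traced above)
  -> return 3
  fibonacci(i=3) -> return 2  (same call as traced above)
-> return 5

Final answer: 5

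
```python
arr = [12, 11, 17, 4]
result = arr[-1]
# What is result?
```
Trace:
  arr=[12, 11, 17, 4]
  arr=[12, 11, 17, 4], result=4

Final answer: 4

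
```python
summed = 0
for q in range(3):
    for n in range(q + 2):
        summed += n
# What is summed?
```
Trace:
  summed=0
  summed=0, q=0, n=0
  summed=1, q=0, n=1
  summed=1, q=1, n=0
  summed=2, q=1, n=1
  summed=4, q=1, n=2
  summed=4, q=2, n=0
  summed=5, q=2, n=1
  summed=7, q=2, n=2
  summed=10, q=2, n=3

Final answer: 10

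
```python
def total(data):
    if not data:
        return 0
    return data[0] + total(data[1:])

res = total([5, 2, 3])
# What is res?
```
Call trace:
total(data=[5, 2, 3])
  total(data=[2, 3])
    total(data=[3])
      total(data=[])
      -> return 0
    -> return 3
  -> return 5
-> return 10

Final answer: 10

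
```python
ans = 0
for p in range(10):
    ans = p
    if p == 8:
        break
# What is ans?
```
Trace:
  ans=0
  ans=0, p=0
  ans=1, p=1
  ans=2, p=2
  ans=3, p=3
  ans=4, p=4
  ans=5, p=5
  ans=6, p=6
  ans=7, p=7
  ans=8, p=8

Final answer: 8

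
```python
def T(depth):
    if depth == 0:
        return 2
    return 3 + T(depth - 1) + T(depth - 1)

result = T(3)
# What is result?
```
Call trace (a repeated sub-call is expanded the first time; later identical calls just restate its return value):
T(depth=3)
  T(depth=2)
    T(depth=1)
      T(depth=0)
      -> return 2
      T(depth=0)
      -> return 2
    -> return 7
    T(depth=1) -> return 7  (same call as traced above)
  -> return 17
  T(depth=2) -> return 17  (same call as traced above)
-> return 37

Final answer: 37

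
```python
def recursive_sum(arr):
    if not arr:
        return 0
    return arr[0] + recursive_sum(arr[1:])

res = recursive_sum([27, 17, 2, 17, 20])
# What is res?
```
Call trace:
recursive_sum(arr=[27, 17, 2, 17, 20])
  recursive_sum(arr=[17, 2, 17, 20])
    recursive_sum(arr=[2, 17, 20])
      recursive_sum(arr=[17, 20])
        recursive_sum(arr=[20])
          recursive_sum(arr=[])
          -> return 0
        -> return 20
      -> return 37
    -> return 39
  -> return 56
-> return 83

Final answer: 83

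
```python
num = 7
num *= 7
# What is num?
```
Trace:
  num=7
  num=49

Final answer: 49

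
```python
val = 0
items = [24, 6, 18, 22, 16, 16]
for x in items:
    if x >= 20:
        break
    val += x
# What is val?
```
Trace:
  val=0
  val=0, x=24

Final answer: 0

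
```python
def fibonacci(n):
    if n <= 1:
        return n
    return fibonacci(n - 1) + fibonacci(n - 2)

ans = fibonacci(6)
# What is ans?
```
Call trace (a repeated sub-call is expanded the first time; later identical calls just restate its return value):
fibonacci(n=6)
  fibonacci(n=5)
    fibonacci(n=4)
      fibonacci(n=3)
        fibonacci(n=2)
          fibonacci(n=1)
          -> return 1
          fibonacci(n=0)
          -> return 0
        -> return 1
        fibonacci(n=1)
        -> return 1
      -> return 2
      fibonacci(n=2) -> return 1  (same call as traced above)
    -> return 3
    fibonacci(n=3) -> return 2  (same call as traced above)
  -> return 5
  fibonacci(n=4) -> return 3  (same call as traced above)
-> return 8

Final answer: 8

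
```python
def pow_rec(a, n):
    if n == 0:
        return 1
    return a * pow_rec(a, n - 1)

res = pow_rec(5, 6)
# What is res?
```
Call trace:
pow_rec(a=5, n=6)
  pow_rec(a=5, n=5)
    pow_rec(a=5, n=4)
      pow_rec(a=5, n=3)
        pow_rec(a=5, n=2)
          pow_rec(a=5, n=1)
            pow_rec(a=5, n=0)
            -> return 1
          -> return 5
        -> return 25
      -> return 125
    -> return 625
  -> return 3125
-> return 15625

Final answer: 15625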